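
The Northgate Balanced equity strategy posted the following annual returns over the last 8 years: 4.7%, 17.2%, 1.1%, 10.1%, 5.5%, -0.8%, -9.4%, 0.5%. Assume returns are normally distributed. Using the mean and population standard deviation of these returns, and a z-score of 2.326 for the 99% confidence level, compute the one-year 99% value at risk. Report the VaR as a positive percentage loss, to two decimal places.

μ = (4.7 + 17.2 + 1.1 + 10.1 + 5.5 − 0.8 − 9.4 + 0.5) / 8 = 3.6125%
Σ(r − μ)² = 436.2488; population σ = √(436.2488/8) = 7.3845%
VaR = −(μ − z·σ) = −(3.6125 − 2.326 × 7.3845) = −(-13.5638) = 13.5638%

13.56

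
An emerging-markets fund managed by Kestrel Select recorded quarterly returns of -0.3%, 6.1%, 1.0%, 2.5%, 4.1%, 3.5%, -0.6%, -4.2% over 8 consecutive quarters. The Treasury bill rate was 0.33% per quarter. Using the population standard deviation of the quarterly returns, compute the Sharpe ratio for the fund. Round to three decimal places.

0.391

r̄ = (-0.3 + 6.1 + 1 + 2.5 + 4.1 + 3.5 − 0.6 − 4.2) / 8 = 12.10 / 8 = 1.5125%
Σ(r − r̄)² = (-0.3 − 1.5125)² + (6.1 − 1.5125)² + (1 − 1.5125)² + … = 73.3088
σ = √[73.3088 / 8] = 3.0271%
Sharpe = (r̄ − rf) / σ = (1.5125 − 0.33) / 3.0271 = 1.1825 / 3.0271 = 0.3906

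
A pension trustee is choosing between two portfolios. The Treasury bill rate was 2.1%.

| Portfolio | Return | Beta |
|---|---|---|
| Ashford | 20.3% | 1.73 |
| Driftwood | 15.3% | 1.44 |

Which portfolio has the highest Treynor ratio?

Ashford: Treynor = (20.3% − 2.1%) / 1.73 = 10.520
Driftwood: Treynor = (15.3% − 2.1%) / 1.44 = 9.167
Highest: Ashford (10.520).

Ashford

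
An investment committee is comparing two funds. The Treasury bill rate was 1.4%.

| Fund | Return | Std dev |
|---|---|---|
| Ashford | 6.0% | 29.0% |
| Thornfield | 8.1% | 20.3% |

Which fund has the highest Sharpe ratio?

Thornfield

Ashford: Sharpe ratio = (6.0% − 1.4%) / 29.0% = 0.159
Thornfield: Sharpe ratio = (8.1% − 1.4%) / 20.3% = 0.330
Highest: Thornfield (0.330).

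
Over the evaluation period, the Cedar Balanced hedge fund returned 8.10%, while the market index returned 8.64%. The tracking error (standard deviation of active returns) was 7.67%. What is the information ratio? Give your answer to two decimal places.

IR = (Rp − Rb) / TE = (8.10% − 8.64%) / 7.67% = -0.54% / 7.67% = -0.0704

-0.07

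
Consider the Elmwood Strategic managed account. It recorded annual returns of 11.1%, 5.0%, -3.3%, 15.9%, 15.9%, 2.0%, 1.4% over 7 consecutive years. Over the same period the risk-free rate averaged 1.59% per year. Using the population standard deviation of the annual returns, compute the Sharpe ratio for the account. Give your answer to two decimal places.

0.75

r̄ = (11.1 + 5 − 3.3 + 15.9 + 15.9 + 2 + 1.4) / 7 = 48.00 / 7 = 6.8571%
Σ(r − r̄)² = (11.1 − 6.8571)² + (5 − 6.8571)² + … = 341.5371
population σ = √(341.5371 / 7) = √48.7910 = 6.9851%
Sharpe = (r̄ − rf) / σ = (6.8571 − 1.59) / 6.9851 = 5.2671 / 6.9851 = 0.7540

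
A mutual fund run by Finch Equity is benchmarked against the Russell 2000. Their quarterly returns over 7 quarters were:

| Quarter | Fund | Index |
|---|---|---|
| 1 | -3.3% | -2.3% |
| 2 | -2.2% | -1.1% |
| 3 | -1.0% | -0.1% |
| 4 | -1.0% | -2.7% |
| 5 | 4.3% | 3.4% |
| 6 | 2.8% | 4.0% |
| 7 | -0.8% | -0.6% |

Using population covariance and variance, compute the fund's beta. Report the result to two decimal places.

0.94

r̄p = -0.1714%,  r̄m = 0.0857%
Cov = Σ(rp − r̄p)(rm − r̄m) / 7 = 5.6018
Var(rm) = Σ(rm − r̄m)² / 7 = 5.9527
β = Cov / Var = 5.6018 / 5.9527 = 0.9411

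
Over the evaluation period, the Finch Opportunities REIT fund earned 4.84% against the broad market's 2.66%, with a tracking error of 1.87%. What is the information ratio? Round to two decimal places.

IR = (Rp − Rb) / TE = (4.84% − 2.66%) / 1.87% = 2.18% / 1.87% = 1.1658

1.17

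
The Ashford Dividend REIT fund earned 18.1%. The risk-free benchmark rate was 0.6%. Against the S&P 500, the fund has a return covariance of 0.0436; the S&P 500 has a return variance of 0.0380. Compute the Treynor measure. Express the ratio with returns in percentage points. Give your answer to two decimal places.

β = Cov / Var = 0.0436 / 0.0380 = 1.1474
Treynor = (Rp − Rf) / β = (18.1% − 0.6%) / 1.1474 = 17.50 / 1.1474 = 15.2519

15.25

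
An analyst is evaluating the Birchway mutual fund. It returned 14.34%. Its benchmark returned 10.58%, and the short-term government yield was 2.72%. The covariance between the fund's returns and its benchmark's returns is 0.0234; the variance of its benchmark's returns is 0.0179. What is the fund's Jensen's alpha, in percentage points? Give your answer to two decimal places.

β = Cov / Var = 0.0234 / 0.0179 = 1.3073
E[R] = Rf + β(Rm − Rf) = 2.72% + 1.3073 × (10.58% − 2.72%) = 12.9954%
α = Rp − E[R] = 14.34% − 12.9954% = 1.3446

1.34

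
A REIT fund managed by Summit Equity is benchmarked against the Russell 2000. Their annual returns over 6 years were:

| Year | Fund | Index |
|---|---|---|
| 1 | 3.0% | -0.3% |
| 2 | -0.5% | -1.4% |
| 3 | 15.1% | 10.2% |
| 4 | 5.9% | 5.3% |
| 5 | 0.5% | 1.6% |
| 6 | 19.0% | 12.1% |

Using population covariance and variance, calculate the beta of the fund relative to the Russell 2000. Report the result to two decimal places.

r̄p = 7.1667%,  r̄m = 4.5833%
Cov = Σ(rp − r̄p)(rm − r̄m) / 6 = 36.4511
Var(rm) = Σ(rm − r̄m)² / 6 = 26.1847
β = Cov / Var = 36.4511 / 26.1847 = 1.3921

1.39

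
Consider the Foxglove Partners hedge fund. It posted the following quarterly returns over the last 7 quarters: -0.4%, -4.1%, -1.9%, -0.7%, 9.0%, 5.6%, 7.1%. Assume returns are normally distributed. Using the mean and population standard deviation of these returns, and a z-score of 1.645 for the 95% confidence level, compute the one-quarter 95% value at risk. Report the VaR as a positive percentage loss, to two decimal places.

Mean return r̄ = 14.60 / 7 = 2.0857%
Σ(r − r̄)² = (-0.4 − 2.0857)² + (-4.1 − 2.0857)² + … = 153.3886
σ = √[153.3886 / 7] = 4.6811%
VaR = −(r̄ − z·σ) = −(2.0857 − 1.645 × 4.6811) = −(-5.6147) = 5.6147%

5.61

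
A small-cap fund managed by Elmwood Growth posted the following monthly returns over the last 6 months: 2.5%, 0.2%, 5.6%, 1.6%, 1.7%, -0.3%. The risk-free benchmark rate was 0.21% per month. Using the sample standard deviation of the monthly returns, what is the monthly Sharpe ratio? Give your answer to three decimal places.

0.799

Mean return μ = 11.30 / 6 = 1.8833%
Σ(r − μ)² = 21.9083; sample σ = √(21.9083/5) = 2.0932%
Sharpe = (μ − rf) / σ = (1.8833 − 0.21) / 2.0932 = 1.6733 / 2.0932 = 0.7994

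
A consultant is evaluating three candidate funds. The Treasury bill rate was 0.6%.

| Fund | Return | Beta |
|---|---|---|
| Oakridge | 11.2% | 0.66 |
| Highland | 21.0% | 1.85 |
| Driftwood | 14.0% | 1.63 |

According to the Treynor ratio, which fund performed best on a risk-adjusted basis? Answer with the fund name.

Oakridge: Treynor = (11.2% − 0.6%) / 0.66 = 16.061
Highland: Treynor = (21.0% − 0.6%) / 1.85 = 11.027
Driftwood: Treynor = (14.0% − 0.6%) / 1.63 = 8.221
Highest: Oakridge (16.061).

Oakridge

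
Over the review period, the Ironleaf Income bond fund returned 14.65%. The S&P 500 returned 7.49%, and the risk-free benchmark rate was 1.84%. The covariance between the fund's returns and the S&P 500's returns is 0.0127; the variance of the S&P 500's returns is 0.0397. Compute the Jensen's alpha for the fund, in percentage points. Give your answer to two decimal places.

11.00

β = Cov / Var = 0.0127 / 0.0397 = 0.3199
E[R] = Rf + β(Rm − Rf) = 1.84% + 0.3199 × (7.49% − 1.84%) = 3.6474%
α = Rp − E[R] = 14.65% − 3.6474% = 11.0026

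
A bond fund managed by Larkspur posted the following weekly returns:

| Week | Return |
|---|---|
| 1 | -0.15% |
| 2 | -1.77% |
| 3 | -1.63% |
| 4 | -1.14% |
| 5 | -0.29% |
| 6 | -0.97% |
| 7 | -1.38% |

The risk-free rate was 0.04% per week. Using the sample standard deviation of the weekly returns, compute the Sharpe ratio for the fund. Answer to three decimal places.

r̄ = (-0.15 − 1.77 − 1.63 − 1.14 − 0.29 − 0.97 − 1.38) / 7 = -1.0471%
Sample σ = √[Σ(r − r̄)² / 6] = √[2.3657 / 6] = √0.3943 = 0.6279%
Sharpe = (r̄ − rf) / σ = (-1.0471 − 0.04) / 0.6279 = -1.0871 / 0.6279 = -1.7313

-1.731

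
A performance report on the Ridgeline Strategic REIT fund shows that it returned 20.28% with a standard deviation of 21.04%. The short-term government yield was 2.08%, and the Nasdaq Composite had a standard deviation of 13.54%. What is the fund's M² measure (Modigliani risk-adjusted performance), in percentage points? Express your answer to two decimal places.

Sharpe = (Rp − Rf) / σp = (20.28% − 2.08%) / 21.04% = 0.8650
M² = Rf + Sharpe × σm = 2.08% + 0.8650 × 13.54% = 13.7921%

13.79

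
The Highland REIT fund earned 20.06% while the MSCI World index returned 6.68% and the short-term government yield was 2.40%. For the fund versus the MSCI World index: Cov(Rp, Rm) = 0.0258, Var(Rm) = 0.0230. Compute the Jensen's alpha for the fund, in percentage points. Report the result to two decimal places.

β = Cov / Var = 0.0258 / 0.0230 = 1.1217
E[R] = Rf + β(Rm − Rf) = 2.40% + 1.1217 × (6.68% − 2.40%) = 7.2009%
α = Rp − E[R] = 20.06% − 7.2009% = 12.8591

12.86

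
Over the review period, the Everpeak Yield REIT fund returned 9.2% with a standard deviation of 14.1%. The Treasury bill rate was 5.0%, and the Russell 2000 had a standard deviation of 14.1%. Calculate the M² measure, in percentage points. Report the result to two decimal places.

9.20

Sharpe = (Rp − Rf) / σp = (9.2% − 5.0%) / 14.1% = 0.2979
M² = Rf + Sharpe × σm = 5.0% + 0.2979 × 14.1% = 9.2004%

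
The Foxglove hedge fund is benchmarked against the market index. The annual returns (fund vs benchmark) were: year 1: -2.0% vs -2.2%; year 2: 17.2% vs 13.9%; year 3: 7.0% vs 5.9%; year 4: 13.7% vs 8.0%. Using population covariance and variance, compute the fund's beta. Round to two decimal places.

r̄p = 8.9750%,  r̄m = 6.4000%
Cov = Σ(rp − r̄p)(rm − r̄m) / 4 = 41.1550
Var(rm) = Σ(rm − r̄m)² / 4 = 33.2550
β = Cov / Var = 41.1550 / 33.2550 = 1.2376

1.24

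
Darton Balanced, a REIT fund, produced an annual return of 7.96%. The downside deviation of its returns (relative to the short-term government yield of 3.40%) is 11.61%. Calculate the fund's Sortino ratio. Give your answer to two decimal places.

Sortino = (Rp − Rf) / σd = (7.96% − 3.40%) / 11.61% = 4.56% / 11.61% = 0.3928

0.39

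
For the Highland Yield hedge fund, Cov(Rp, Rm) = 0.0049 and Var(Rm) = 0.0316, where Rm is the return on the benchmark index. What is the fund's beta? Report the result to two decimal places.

β = Cov(Rp, Rm) / Var(Rm) = 0.0049 / 0.0316 = 0.1551

0.16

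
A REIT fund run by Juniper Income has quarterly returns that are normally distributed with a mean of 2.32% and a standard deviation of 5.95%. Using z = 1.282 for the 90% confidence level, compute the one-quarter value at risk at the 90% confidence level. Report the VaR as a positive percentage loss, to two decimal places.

VaR (as % loss) = −(μ − z·σ) = −(2.32% − 1.282 × 5.95%) = −(-5.3079%) = 5.3079%

5.31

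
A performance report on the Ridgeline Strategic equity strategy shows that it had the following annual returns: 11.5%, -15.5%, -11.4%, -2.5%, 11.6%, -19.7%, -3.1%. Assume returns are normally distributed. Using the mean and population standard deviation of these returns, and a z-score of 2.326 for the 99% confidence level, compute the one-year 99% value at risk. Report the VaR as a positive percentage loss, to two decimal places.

30.82

Mean return r̄ = -29.10 / 7 = -4.1571%
Σ(r − r̄)² = (11.5 − (-4.1571))² + (-15.5 − (-4.1571))² + (-11.4 − (-4.1571))² + … = 919.9971
population σ = √(919.9971 / 7) = √131.4282 = 11.4642%
VaR = −(r̄ − z·σ) = −(-4.1571 − 2.326 × 11.4642) = −(-30.8228) = 30.8228%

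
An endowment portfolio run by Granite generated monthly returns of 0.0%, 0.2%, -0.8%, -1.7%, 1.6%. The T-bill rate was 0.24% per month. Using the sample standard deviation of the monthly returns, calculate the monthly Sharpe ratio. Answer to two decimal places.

r̄ = (0 + 0.2 − 0.8 − 1.7 + 1.6) / 5 = -0.70 / 5 = -0.1400%
Σ(r − r̄)² = (0 − (-0.1400))² + (0.2 − (-0.1400))² + (-0.8 − (-0.1400))² + … = 6.0320
σ = √[6.0320 / 4] = 1.2280%
Sharpe = (r̄ − rf) / σ = (-0.1400 − 0.24) / 1.2280 = -0.3800 / 1.2280 = -0.3094

-0.31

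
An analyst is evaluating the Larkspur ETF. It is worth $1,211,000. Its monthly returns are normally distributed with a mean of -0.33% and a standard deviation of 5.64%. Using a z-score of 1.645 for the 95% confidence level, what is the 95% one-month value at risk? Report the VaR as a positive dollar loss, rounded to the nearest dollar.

$116,350

Return at the 95% tail: μ − z·σ = -0.33% − 1.645 × 5.64% = -0.33 − 9.2778 = -9.6078%
VaR = −(-9.6078%) × $1,211,000 = 9.6078% × $1,211,000 = $116,350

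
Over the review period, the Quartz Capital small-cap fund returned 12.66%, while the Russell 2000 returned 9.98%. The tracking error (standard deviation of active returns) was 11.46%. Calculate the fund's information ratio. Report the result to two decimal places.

0.23

IR = (Rp − Rb) / TE = (12.66% − 9.98%) / 11.46% = 2.68% / 11.46% = 0.2339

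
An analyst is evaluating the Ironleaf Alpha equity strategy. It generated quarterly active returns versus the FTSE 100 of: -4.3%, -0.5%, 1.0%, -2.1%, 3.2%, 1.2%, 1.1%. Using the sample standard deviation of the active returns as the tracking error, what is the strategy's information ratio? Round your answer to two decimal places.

Mean return r̄ = -0.40 / 7 = -0.0571%
Sample std dev = √[37.0171 / 6] = 2.4839%
IR = r̄ / tracking error = -0.0571 / 2.4839 = -0.0230

-0.02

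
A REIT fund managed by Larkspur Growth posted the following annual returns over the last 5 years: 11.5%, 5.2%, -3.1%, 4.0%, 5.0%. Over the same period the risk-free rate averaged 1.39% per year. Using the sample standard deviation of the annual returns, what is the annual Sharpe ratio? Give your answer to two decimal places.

μ = (11.5 + 5.2 − 3.1 + 4 + 5) / 5 = 4.5200%
Sample σ = √[Σ(r − μ)² / 4] = √[107.7480 / 4] = √26.9370 = 5.1901%
Sharpe = (μ − rf) / σ = (4.5200 − 1.39) / 5.1901 = 3.1300 / 5.1901 = 0.6031

0.60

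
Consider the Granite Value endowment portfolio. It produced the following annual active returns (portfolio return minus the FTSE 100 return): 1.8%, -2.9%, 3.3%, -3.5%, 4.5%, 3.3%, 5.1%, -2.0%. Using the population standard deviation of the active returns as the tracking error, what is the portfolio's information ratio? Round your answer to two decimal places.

r̄ = (1.8 − 2.9 + 3.3 − 3.5 + 4.5 + 3.3 + 5.1 − 2) / 8 = 1.2000%
Population σ = √[Σ(r − r̄)² / 8] = √[84.4200 / 8] = √10.5525 = 3.2485%
IR = r̄ / tracking error = 1.2000 / 3.2485 = 0.3694

0.37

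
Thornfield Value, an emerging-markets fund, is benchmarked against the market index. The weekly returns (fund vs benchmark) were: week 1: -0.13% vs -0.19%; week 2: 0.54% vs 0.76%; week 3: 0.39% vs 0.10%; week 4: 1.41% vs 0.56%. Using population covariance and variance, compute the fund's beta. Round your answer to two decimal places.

r̄p = 0.5525%,  r̄m = 0.3075%
Cov = Σ(rp − r̄p)(rm − r̄m) / 4 = 0.1460
Var(rm) = Σ(rm − r̄m)² / 4 = 0.1398
β = Cov / Var = 0.1460 / 0.1398 = 1.0443

1.04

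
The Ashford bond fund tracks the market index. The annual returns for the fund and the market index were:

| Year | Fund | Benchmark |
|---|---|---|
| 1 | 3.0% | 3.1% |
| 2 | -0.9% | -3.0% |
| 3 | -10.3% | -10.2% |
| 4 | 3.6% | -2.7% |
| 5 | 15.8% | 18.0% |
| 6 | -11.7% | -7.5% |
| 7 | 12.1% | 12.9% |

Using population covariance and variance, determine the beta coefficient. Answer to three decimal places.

0.936

r̄p = 1.6571%,  r̄m = 1.5143%
Cov = Σ(rp − r̄p)(rm − r̄m) / 7 = 88.2878
Var(rm) = Σ(rm − r̄m)² / 7 = 94.3641
β = Cov / Var = 88.2878 / 94.3641 = 0.9356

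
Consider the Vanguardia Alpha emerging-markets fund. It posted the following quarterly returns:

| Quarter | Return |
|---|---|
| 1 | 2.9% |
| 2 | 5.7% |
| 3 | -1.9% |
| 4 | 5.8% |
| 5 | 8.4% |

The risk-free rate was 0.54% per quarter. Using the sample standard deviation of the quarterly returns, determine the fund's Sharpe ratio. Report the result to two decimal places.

Mean return r̄ = 20.90 / 5 = 4.1800%
Sample std dev = √[61.3480 / 4] = 3.9162%
Sharpe = (r̄ − rf) / σ = (4.1800 − 0.54) / 3.9162 = 3.6400 / 3.9162 = 0.9295

0.93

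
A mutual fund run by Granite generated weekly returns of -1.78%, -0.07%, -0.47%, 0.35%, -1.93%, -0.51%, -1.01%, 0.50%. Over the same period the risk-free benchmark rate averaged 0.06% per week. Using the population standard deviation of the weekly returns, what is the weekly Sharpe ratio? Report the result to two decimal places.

-0.80

r̄ = (-1.78 − 0.07 − 0.47 + 0.35 − 1.93 − 0.51 − 1.01 + 0.5) / 8 = -4.920 / 8 = -0.6150%
Population σ = √[Σ(r − r̄)² / 8] = √[5.7460 / 8] = √0.7183 = 0.8475%
Sharpe = (r̄ − rf) / σ = (-0.6150 − 0.06) / 0.8475 = -0.6750 / 0.8475 = -0.7965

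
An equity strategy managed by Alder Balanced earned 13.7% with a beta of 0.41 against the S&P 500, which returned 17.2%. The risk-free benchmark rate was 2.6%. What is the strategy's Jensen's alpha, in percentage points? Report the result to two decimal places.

CAPM expected return = Rf + β(Rm − Rf) = 2.6% + 0.41 × (17.2% − 2.6%) = 2.6 + 0.41 × 14.60 = 8.5860%
Jensen's α = Rp − E[R] = 13.7% − 8.5860% = 5.1140

5.11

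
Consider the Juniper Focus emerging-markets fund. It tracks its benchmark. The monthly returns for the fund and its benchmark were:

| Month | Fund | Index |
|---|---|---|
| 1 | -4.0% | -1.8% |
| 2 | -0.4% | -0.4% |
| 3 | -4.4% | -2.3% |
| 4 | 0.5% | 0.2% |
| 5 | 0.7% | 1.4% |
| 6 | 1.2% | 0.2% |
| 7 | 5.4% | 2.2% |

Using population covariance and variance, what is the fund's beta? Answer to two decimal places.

r̄p = -0.1429%,  r̄m = -0.0714%
Cov = Σ(rp − r̄p)(rm − r̄m) / 7 = 4.3727
Var(rm) = Σ(rm − r̄m)² / 7 = 2.2192
β = Cov / Var = 4.3727 / 2.2192 = 1.9704

1.97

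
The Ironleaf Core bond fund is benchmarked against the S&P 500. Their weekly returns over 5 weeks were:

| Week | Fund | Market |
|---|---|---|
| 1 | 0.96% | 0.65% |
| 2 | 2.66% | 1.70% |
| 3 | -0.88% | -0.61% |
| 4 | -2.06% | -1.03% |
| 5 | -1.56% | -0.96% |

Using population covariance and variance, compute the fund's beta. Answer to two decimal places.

r̄p = -0.1760%,  r̄m = -0.0500%
Cov = Σ(rp − r̄p)(rm − r̄m) / 5 = 1.8516
Var(rm) = Σ(rm − r̄m)² / 5 = 1.1309
β = Cov / Var = 1.8516 / 1.1309 = 1.6373

1.64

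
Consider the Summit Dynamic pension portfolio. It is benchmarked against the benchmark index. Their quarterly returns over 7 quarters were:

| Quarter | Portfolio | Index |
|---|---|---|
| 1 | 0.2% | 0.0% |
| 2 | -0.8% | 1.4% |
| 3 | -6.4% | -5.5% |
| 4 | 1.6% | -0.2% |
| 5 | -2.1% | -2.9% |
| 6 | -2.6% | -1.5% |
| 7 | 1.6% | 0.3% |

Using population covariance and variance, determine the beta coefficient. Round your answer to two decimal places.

r̄p = -1.2143%,  r̄m = -1.2000%
Cov = Σ(rp − r̄p)(rm − r̄m) / 7 = 4.8614
Var(rm) = Σ(rm − r̄m)² / 7 = 4.7029
β = Cov / Var = 4.8614 / 4.7029 = 1.0337

1.03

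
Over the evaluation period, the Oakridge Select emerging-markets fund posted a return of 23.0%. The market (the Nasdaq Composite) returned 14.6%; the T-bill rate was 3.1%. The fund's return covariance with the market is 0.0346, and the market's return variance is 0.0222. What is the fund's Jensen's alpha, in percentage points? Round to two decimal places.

β = Cov / Var = 0.0346 / 0.0222 = 1.5586
E[R] = Rf + β(Rm − Rf) = 3.1% + 1.5586 × (14.6% − 3.1%) = 21.0239%
α = Rp − E[R] = 23.0% − 21.0239% = 1.9761

1.98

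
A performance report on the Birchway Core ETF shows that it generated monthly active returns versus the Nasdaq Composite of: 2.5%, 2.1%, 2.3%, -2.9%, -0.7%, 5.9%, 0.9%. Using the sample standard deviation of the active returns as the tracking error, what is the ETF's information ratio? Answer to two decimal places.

0.52

r̄ = (2.5 + 2.1 + 2.3 − 2.9 − 0.7 + 5.9 + 0.9) / 7 = 10.10 / 7 = 1.4429%
Σ(r − r̄)² = (2.5 − 1.4429)² + (2.1 − 1.4429)² + … = 45.8971
sample σ = √(45.8971 / 6) = √7.6495 = 2.7658%
IR = r̄ / tracking error = 1.4429 / 2.7658 = 0.5217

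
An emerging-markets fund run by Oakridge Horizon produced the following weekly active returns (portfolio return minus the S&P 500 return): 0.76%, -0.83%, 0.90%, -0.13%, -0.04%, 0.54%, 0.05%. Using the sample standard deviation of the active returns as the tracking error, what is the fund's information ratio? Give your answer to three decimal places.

μ = (0.76 − 0.83 + 0.9 − 0.13 − 0.04 + 0.54 + 0.05) / 7 = 0.1786%
Σ(r − μ)² = (0.76 − 0.1786)² + (-0.83 − 0.1786)² + … = 2.1659
σ = √[2.1659 / 6] = 0.6008%
IR = μ / tracking error = 0.1786 / 0.6008 = 0.2973

0.297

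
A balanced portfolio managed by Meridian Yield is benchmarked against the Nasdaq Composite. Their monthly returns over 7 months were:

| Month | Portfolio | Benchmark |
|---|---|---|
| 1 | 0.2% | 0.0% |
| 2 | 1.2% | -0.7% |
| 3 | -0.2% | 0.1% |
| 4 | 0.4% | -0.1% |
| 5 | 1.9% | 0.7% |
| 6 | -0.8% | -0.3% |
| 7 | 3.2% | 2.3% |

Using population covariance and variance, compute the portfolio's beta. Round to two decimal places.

1.09

r̄p = 0.8429%,  r̄m = 0.2857%
Cov = Σ(rp − r̄p)(rm − r̄m) / 7 = 0.9063
Var(rm) = Σ(rm − r̄m)² / 7 = 0.8298
β = Cov / Var = 0.9063 / 0.8298 = 1.0922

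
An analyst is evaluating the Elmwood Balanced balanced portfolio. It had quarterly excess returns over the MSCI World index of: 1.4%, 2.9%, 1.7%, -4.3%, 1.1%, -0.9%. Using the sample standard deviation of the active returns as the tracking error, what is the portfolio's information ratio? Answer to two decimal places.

r̄ = (1.4 + 2.9 + 1.7 − 4.3 + 1.1 − 0.9) / 6 = 0.3167%
Σ(r − r̄)² = (1.4 − 0.3167)² + (2.9 − 0.3167)² + (1.7 − 0.3167)² + … = 33.1683
σ = √[33.1683 / 5] = 2.5756%
IR = r̄ / tracking error = 0.3167 / 2.5756 = 0.1230

0.12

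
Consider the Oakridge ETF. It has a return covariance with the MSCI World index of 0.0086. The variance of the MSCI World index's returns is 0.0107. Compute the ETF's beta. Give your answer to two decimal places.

β = Cov(Rp, Rm) / Var(Rm) = 0.0086 / 0.0107 = 0.8037

0.80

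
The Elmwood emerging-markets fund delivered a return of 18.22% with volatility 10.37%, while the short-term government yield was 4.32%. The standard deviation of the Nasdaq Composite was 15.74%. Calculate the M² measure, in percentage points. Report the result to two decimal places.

25.42

Sharpe = (Rp − Rf) / σp = (18.22% − 4.32%) / 10.37% = 1.3404
M² = Rf + Sharpe × σm = 4.32% + 1.3404 × 15.74% = 25.4179%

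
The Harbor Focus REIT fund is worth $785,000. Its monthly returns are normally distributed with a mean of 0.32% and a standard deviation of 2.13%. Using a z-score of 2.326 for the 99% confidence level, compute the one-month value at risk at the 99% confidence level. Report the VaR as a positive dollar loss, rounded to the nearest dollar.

$36,380

Return at the 99% tail: μ − z·σ = 0.32% − 2.326 × 2.13% = 0.32 − 4.95438 = -4.63438%
VaR = −(-4.63438%) × $785,000 = 4.63438% × $785,000 = $36,380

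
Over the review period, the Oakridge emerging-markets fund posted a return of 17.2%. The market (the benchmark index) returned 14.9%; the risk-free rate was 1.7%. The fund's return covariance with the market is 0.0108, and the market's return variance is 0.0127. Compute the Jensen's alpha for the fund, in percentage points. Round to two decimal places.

4.27

β = Cov / Var = 0.0108 / 0.0127 = 0.8504
E[R] = Rf + β(Rm − Rf) = 1.7% + 0.8504 × (14.9% − 1.7%) = 12.9253%
α = Rp − E[R] = 17.2% − 12.9253% = 4.2747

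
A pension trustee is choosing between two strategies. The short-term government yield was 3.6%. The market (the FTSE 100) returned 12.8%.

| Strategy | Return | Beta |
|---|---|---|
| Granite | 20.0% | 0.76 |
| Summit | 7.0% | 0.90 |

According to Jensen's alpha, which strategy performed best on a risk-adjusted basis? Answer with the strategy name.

Granite: α = 20.0% − [3.6% + 0.76 × (12.8% − 3.6%)] = 9.408
Summit: α = 7.0% − [3.6% + 0.90 × (12.8% − 3.6%)] = -4.880
Highest: Granite (9.408).

Granite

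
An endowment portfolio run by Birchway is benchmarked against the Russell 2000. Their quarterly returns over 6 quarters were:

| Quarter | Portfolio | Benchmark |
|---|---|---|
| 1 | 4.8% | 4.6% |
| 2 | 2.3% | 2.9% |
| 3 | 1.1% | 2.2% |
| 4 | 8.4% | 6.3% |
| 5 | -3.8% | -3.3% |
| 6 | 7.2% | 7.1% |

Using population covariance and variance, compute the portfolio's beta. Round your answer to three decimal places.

r̄p = 3.3333%,  r̄m = 3.3000%
Cov = Σ(rp − r̄p)(rm − r̄m) / 6 = 13.6250
Var(rm) = Σ(rm − r̄m)² / 6 = 11.6767
β = Cov / Var = 13.6250 / 11.6767 = 1.1669

1.167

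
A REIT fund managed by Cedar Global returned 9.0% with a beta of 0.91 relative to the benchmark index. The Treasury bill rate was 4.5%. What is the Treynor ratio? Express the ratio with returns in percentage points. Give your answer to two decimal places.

4.95

Treynor = (Rp − Rf) / β = (9.0% − 4.5%) / 0.91 = 4.50 / 0.91 = 4.9451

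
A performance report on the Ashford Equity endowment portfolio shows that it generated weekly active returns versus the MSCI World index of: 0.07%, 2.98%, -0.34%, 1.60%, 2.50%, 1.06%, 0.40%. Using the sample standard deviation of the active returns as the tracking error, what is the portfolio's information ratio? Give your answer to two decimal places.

0.95

μ = (0.07 + 2.98 − 0.34 + 1.6 + 2.5 + 1.06 + 0.4) / 7 = 1.1814%
Σ(r − μ)² = 9.3241; sample σ = √(9.3241/6) = 1.2466%
IR = μ / tracking error = 1.1814 / 1.2466 = 0.9477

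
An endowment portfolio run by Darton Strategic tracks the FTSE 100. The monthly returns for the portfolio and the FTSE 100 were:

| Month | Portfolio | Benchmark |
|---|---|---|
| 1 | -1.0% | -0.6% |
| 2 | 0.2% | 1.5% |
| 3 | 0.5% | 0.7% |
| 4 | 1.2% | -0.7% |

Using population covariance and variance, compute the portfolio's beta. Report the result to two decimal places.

0.06

r̄p = 0.2250%,  r̄m = 0.2250%
Cov = Σ(rp − r̄p)(rm − r̄m) / 4 = 0.0519
Var(rm) = Σ(rm − r̄m)² / 4 = 0.8469
β = Cov / Var = 0.0519 / 0.8469 = 0.0613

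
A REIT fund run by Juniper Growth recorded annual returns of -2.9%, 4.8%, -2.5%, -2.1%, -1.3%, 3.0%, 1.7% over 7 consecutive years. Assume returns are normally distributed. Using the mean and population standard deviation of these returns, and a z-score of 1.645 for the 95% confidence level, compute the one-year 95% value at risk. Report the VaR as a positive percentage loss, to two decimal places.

4.54

r̄ = (-2.9 + 4.8 − 2.5 − 2.1 − 1.3 + 3 + 1.7) / 7 = 0.70 / 7 = 0.1000%
Σ(r − r̄)² = 55.6200; population σ = √(55.6200/7) = 2.8188%
VaR = −(r̄ − z·σ) = −(0.1000 − 1.645 × 2.8188) = −(-4.5369) = 4.5369%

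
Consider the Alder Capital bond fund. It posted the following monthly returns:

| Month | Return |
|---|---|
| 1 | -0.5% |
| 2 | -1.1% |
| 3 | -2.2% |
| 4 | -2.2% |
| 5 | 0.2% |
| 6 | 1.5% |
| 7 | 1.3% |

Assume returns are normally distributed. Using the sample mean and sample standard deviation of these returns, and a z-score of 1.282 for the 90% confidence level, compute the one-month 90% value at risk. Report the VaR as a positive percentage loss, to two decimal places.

r̄ = (-0.5 − 1.1 − 2.2 − 2.2 + 0.2 + 1.5 + 1.3) / 7 = -3.00 / 7 = -0.4286%
Sample σ = √[Σ(r − r̄)² / 6] = √[13.8343 / 6] = √2.3057 = 1.5185%
VaR = −(r̄ − z·σ) = −(-0.4286 − 1.282 × 1.5185) = −(-2.3753) = 2.3753%

2.38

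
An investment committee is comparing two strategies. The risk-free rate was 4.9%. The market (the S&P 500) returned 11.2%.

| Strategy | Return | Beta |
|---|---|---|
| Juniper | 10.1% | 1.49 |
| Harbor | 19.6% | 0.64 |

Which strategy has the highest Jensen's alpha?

Harbor

Juniper: α = 10.1% − [4.9% + 1.49 × (11.2% − 4.9%)] = -4.187
Harbor: α = 19.6% − [4.9% + 0.64 × (11.2% − 4.9%)] = 10.668
Highest: Harbor (10.668).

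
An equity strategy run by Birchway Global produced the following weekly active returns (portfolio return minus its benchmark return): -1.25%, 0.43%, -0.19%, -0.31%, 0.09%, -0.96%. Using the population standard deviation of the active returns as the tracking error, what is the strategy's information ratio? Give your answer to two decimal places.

-0.63

Mean return r̄ = -2.190 / 6 = -0.3650%
Population std dev = √[2.0100 / 6] = 0.5788%
IR = r̄ / tracking error = -0.3650 / 0.5788 = -0.6306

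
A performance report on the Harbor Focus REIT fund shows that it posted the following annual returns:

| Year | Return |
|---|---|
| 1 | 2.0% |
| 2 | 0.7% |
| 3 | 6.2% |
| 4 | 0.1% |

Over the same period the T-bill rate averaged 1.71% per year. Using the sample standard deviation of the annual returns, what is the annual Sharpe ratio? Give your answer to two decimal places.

Mean return μ = 9.00 / 4 = 2.2500%
Σ(r − μ)² = (2 − 2.2500)² + (0.7 − 2.2500)² + … = 22.6900
sample σ = √(22.6900 / 3) = √7.5633 = 2.7501%
Sharpe = (μ − rf) / σ = (2.2500 − 1.71) / 2.7501 = 0.5400 / 2.7501 = 0.1964

0.20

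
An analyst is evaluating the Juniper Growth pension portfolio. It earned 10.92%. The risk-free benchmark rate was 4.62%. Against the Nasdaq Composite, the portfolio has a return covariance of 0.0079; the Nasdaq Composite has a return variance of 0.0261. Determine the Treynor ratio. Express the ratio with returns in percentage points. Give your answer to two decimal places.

20.81

β = Cov / Var = 0.0079 / 0.0261 = 0.3027
Treynor = (Rp − Rf) / β = (10.92% − 4.62%) / 0.3027 = 6.30 / 0.3027 = 20.8127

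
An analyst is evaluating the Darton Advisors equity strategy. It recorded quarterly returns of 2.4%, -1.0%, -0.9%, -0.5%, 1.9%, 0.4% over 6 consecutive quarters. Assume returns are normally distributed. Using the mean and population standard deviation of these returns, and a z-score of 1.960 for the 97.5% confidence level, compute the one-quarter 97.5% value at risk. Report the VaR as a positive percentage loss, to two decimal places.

r̄ = (2.4 − 1 − 0.9 − 0.5 + 1.9 + 0.4) / 6 = 0.3833%
Σ(r − r̄)² = (2.4 − 0.3833)² + (-1 − 0.3833)² + (-0.9 − 0.3833)² + … = 10.7083
σ = √[10.7083 / 6] = 1.3359%
VaR = −(r̄ − z·σ) = −(0.3833 − 1.960 × 1.3359) = −(-2.2351) = 2.2351%

2.24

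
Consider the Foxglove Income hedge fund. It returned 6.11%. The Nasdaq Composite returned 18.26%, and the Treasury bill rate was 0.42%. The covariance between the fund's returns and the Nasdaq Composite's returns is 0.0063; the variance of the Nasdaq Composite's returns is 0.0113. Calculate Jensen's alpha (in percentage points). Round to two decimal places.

β = Cov / Var = 0.0063 / 0.0113 = 0.5575
E[R] = Rf + β(Rm − Rf) = 0.42% + 0.5575 × (18.26% − 0.42%) = 10.3658%
α = Rp − E[R] = 6.11% − 10.3658% = -4.2558

-4.26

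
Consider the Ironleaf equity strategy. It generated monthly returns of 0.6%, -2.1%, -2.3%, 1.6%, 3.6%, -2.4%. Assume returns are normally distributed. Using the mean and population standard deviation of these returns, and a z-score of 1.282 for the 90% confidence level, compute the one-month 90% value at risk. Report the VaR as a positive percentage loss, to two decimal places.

3.09

μ = (0.6 − 2.1 − 2.3 + 1.6 + 3.6 − 2.4) / 6 = -1.00 / 6 = -0.1667%
Population σ = √[Σ(r − μ)² / 6] = √[31.1733 / 6] = √5.1956 = 2.2794%
VaR = −(μ − z·σ) = −(-0.1667 − 1.282 × 2.2794) = −(-3.0889) = 3.0889%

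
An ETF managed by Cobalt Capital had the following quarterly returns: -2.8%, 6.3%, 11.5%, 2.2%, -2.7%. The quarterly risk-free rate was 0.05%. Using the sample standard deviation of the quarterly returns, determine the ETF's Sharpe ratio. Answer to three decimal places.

r̄ = (-2.8 + 6.3 + 11.5 + 2.2 − 2.7) / 5 = 2.9000%
Σ(r − r̄)² = (-2.8 − 2.9000)² + (6.3 − 2.9000)² + (11.5 − 2.9000)² + … = 149.8600
sample σ = √(149.8600 / 4) = √37.4650 = 6.1209%
Sharpe = (r̄ − rf) / σ = (2.9000 − 0.05) / 6.1209 = 2.8500 / 6.1209 = 0.4656

0.466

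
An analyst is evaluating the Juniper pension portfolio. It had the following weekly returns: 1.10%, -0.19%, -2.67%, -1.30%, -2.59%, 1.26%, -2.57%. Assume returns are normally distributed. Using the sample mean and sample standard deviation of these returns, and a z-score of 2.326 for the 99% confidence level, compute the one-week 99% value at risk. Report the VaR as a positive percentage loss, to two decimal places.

Mean return μ = -6.960 / 7 = -0.9943%
Sample σ = √[Σ(r − μ)² / 6] = √[18.0454 / 6] = √3.0076 = 1.7342%
VaR = −(μ − z·σ) = −(-0.9943 − 2.326 × 1.7342) = −(-5.0280) = 5.0280%

5.03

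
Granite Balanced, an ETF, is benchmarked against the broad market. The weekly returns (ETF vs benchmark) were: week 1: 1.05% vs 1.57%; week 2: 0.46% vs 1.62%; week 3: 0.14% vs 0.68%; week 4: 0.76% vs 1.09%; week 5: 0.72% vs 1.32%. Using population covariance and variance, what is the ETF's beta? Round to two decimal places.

r̄p = 0.6260%,  r̄m = 1.2560%
Cov = Σ(rp − r̄p)(rm − r̄m) / 5 = 0.0673
Var(rm) = Σ(rm − r̄m)² / 5 = 0.1189
β = Cov / Var = 0.0673 / 0.1189 = 0.5660

0.57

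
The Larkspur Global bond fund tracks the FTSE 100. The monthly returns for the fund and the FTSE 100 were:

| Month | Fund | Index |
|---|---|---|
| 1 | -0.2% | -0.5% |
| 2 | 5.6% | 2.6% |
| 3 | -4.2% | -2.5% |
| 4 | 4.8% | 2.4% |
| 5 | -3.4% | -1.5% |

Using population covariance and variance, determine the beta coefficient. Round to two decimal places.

1.96

r̄p = 0.5200%,  r̄m = 0.1000%
Cov = Σ(rp − r̄p)(rm − r̄m) / 5 = 8.3040
Var(rm) = Σ(rm − r̄m)² / 5 = 4.2440
β = Cov / Var = 8.3040 / 4.2440 = 1.9566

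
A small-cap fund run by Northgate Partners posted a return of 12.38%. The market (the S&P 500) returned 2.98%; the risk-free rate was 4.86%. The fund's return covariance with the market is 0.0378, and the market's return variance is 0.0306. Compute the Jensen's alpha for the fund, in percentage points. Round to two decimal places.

9.84

β = Cov / Var = 0.0378 / 0.0306 = 1.2353
E[R] = Rf + β(Rm − Rf) = 4.86% + 1.2353 × (2.98% − 4.86%) = 2.5376%
α = Rp − E[R] = 12.38% − 2.5376% = 9.8424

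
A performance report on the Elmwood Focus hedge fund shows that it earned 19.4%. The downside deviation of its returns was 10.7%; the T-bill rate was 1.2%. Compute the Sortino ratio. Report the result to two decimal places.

Sortino = (Rp − Rf) / σd = (19.4% − 1.2%) / 10.7% = 18.20% / 10.7% = 1.7009

1.70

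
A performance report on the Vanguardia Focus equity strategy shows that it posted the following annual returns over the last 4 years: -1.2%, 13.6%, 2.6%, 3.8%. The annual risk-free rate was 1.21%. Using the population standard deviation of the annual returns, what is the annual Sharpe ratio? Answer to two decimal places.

0.64

r̄ = (-1.2 + 13.6 + 2.6 + 3.8) / 4 = 4.7000%
Σ(r − r̄)² = (-1.2 − 4.7000)² + (13.6 − 4.7000)² + (2.6 − 4.7000)² + … = 119.2400
population σ = √(119.2400 / 4) = √29.8100 = 5.4599%
Sharpe = (r̄ − rf) / σ = (4.7000 − 1.21) / 5.4599 = 3.4900 / 5.4599 = 0.6392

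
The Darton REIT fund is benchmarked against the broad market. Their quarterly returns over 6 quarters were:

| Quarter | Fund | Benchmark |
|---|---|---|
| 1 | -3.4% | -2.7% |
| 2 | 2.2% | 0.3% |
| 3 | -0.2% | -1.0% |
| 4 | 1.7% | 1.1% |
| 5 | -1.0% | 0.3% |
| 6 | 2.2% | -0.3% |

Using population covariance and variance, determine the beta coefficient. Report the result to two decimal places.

r̄p = 0.2500%,  r̄m = -0.3833%
Cov = Σ(rp − r̄p)(rm − r̄m) / 6 = 1.9208
Var(rm) = Σ(rm − r̄m)² / 6 = 1.4814
β = Cov / Var = 1.9208 / 1.4814 = 1.2966

1.30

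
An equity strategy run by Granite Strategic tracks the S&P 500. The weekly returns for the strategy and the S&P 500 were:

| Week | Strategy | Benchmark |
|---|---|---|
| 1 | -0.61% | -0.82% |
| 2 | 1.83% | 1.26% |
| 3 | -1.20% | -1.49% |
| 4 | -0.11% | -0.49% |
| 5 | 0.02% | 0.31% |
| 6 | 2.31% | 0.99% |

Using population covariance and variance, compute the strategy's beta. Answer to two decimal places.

r̄p = 0.3733%,  r̄m = -0.0400%
Cov = Σ(rp − r̄p)(rm − r̄m) / 6 = 1.1718
Var(rm) = Σ(rm − r̄m)² / 6 = 0.9645
β = Cov / Var = 1.1718 / 0.9645 = 1.2149

1.21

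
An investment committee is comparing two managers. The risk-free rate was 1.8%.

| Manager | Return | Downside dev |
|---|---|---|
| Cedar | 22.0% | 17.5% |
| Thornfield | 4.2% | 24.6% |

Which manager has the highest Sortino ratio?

Cedar: Sortino ratio = (22.0% − 1.8%) / 17.5% = 1.154
Thornfield: Sortino ratio = (4.2% − 1.8%) / 24.6% = 0.098
Highest: Cedar (1.154).

Cedar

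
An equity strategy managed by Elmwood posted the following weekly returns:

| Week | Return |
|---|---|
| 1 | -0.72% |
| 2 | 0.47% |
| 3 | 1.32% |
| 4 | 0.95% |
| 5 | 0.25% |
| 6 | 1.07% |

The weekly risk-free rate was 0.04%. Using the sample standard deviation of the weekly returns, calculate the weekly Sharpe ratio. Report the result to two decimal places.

r̄ = (-0.72 + 0.47 + 1.32 + 0.95 + 0.25 + 1.07) / 6 = 0.5567%
Σ(r − r̄)² = 2.7323; sample σ = √(2.7323/5) = 0.7392%
Sharpe = (r̄ − rf) / σ = (0.5567 − 0.04) / 0.7392 = 0.5167 / 0.7392 = 0.6990

0.70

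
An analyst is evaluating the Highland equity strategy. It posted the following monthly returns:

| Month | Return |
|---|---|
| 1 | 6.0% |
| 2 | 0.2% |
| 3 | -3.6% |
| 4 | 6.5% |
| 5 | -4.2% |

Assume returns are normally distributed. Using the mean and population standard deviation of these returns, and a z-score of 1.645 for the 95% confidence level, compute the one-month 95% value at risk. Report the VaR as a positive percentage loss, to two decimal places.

r̄ = (6 + 0.2 − 3.6 + 6.5 − 4.2) / 5 = 0.9800%
Σ(r − r̄)² = (6 − 0.9800)² + (0.2 − 0.9800)² + … = 104.0880
population σ = √(104.0880 / 5) = √20.8176 = 4.5626%
VaR = −(r̄ − z·σ) = −(0.9800 − 1.645 × 4.5626) = −(-6.5255) = 6.5255%

6.53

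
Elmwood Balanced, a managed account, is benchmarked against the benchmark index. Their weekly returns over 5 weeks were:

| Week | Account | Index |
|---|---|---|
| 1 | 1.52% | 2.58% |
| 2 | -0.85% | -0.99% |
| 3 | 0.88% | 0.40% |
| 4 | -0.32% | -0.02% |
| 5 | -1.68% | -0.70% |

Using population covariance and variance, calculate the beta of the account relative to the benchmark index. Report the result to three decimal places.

0.805

r̄p = -0.0900%,  r̄m = 0.2540%
Cov = Σ(rp − r̄p)(rm − r̄m) / 5 = 1.2824
Var(rm) = Σ(rm − r̄m)² / 5 = 1.5929
β = Cov / Var = 1.2824 / 1.5929 = 0.8051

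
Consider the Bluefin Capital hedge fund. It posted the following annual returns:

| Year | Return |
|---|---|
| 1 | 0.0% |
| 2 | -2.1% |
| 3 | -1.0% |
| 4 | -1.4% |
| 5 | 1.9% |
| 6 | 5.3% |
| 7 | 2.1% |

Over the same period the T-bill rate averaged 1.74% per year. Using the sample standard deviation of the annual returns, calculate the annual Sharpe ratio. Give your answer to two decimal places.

-0.41

r̄ = (0 − 2.1 − 1 − 1.4 + 1.9 + 5.3 + 2.1) / 7 = 4.80 / 7 = 0.6857%
Sample std dev = √[40.1886 / 6] = 2.5881%
Sharpe = (r̄ − rf) / σ = (0.6857 − 1.74) / 2.5881 = -1.0543 / 2.5881 = -0.4074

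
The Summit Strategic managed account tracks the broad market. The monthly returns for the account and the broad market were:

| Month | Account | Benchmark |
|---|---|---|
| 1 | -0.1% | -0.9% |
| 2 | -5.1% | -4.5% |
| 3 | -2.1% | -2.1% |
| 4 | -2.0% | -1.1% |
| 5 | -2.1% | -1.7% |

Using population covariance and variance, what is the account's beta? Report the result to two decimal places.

r̄p = -2.2800%,  r̄m = -2.0600%
Cov = Σ(rp − r̄p)(rm − r̄m) / 5 = 1.9472
Var(rm) = Σ(rm − r̄m)² / 5 = 1.6704
β = Cov / Var = 1.9472 / 1.6704 = 1.1657

1.17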